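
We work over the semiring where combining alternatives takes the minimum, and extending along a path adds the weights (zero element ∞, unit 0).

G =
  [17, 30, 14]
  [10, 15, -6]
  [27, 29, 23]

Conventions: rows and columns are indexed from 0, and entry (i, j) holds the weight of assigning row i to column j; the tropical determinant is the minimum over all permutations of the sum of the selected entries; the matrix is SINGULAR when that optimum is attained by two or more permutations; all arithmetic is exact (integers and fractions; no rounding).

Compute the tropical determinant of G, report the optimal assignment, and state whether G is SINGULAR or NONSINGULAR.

σ = (0, 1, 2): 17 + 15 + 23 = 55
σ = (0, 2, 1): 17 + (-6) + 29 = 40
σ = (1, 0, 2): 30 + 10 + 23 = 63
σ = (1, 2, 0): 30 + (-6) + 27 = 51
σ = (2, 0, 1): 14 + 10 + 29 = 53
σ = (2, 1, 0): 14 + 15 + 27 = 56
Optimal value attained by: σ = (0, 2, 1).
Answer: det⊕(G) = 40; verdict: NONSINGULAR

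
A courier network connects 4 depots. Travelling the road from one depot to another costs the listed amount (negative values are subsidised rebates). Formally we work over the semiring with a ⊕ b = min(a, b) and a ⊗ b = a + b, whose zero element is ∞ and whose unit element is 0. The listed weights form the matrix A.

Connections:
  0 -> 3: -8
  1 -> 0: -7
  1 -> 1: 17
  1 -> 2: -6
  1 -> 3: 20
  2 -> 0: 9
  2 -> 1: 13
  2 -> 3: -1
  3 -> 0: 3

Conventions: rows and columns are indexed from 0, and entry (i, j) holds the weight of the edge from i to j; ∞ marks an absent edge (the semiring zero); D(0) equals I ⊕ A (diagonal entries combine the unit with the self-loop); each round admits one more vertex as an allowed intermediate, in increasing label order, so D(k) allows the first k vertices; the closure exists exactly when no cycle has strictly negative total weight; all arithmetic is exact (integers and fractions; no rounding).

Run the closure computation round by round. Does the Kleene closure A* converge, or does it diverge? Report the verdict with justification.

D(0):
  [0, ∞, ∞, -8]
  [-7, 0, -6, 20]
  [9, 13, 0, -1]
  [3, ∞, ∞, 0]
Detection: at round 1, diagonal entry (3, 3) turns strictly negative.
Key observation: the cycle 3->0->3 has total weight 3 + (-8), which is strictly negative.
Answer: DIVERGES — negative cycle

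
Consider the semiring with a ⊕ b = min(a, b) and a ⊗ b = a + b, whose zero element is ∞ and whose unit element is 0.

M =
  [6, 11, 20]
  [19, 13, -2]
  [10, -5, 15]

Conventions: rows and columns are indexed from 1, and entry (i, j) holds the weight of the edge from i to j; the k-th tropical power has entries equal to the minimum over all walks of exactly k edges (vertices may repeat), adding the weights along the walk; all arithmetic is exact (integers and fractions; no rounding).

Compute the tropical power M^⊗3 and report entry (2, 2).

M^⊗2:
  [12, 15, 9]
  [8, -7, 11]
  [14, 8, -7]
M^⊗3:
  [18, 4, 13]
  [12, 6, -9]
  [3, -12, 6]
Key observation: the optimum is the walk 2->2->3->2, with weight 13 + (-2) + (-5) = 6.
Optimal value attained by: walk 2->2->3->2.
Answer: (M^⊗3)[2][2] = 6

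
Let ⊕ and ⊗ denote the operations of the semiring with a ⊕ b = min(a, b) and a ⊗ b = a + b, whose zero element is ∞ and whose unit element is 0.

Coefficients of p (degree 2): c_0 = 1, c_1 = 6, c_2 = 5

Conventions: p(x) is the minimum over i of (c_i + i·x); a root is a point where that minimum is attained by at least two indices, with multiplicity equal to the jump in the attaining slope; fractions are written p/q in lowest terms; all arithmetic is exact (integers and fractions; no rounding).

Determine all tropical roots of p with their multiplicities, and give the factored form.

hull edge (i=0, c=1) to (i=2, c=5): slope 2, span 2
Factored form: p(x) = 5 ⊗ (x ⊕ (-2)) ⊗ (x ⊕ (-2))
Answer: roots = -2 (mult 2)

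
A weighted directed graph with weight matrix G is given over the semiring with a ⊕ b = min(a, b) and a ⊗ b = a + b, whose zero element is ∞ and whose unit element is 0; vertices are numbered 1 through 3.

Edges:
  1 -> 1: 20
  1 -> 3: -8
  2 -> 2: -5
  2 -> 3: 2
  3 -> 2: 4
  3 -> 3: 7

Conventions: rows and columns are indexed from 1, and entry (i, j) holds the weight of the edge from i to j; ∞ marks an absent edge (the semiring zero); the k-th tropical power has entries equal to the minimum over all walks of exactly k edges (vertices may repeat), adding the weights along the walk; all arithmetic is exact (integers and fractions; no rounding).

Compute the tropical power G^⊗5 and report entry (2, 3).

G^⊗2:
  [40, -4, -1]
  [∞, -10, -3]
  [∞, -1, 6]
G^⊗3:
  [60, -9, -2]
  [∞, -15, -8]
  [∞, -6, 1]
G^⊗4:
  [80, -14, -7]
  [∞, -20, -13]
  [∞, -11, -4]
G^⊗5:
  [100, -19, -12]
  [∞, -25, -18]
  [∞, -16, -9]
Key observation: the optimum is the walk 2->2->2->2->2->3, with weight (-5) + (-5) + (-5) + (-5) + 2 = -18.
Optimal value attained by: walk 2->2->2->2->2->3.
Answer: (G^⊗5)[2][3] = -18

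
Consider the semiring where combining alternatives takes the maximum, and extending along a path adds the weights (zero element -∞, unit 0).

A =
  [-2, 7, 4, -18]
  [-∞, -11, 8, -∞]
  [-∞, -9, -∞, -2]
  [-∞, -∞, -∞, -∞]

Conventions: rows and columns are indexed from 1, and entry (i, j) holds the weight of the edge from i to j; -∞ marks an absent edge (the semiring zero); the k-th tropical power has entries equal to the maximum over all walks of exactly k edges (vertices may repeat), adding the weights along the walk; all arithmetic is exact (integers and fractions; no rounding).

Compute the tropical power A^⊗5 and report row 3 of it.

A^⊗2:
  [-4, 5, 15, 2]
  [-∞, -1, -3, 6]
  [-∞, -20, -1, -∞]
  [-∞, -∞, -∞, -∞]
A^⊗3:
  [-6, 6, 13, 13]
  [-∞, -12, 7, -5]
  [-∞, -10, -12, -3]
  [-∞, -∞, -∞, -∞]
A^⊗4:
  [-8, 4, 14, 11]
  [-∞, -2, -4, 5]
  [-∞, -21, -2, -14]
  [-∞, -∞, -∞, -∞]
A^⊗5:
  [-10, 5, 12, 12]
  [-∞, -13, 6, -6]
  [-∞, -11, -13, -4]
  [-∞, -∞, -∞, -∞]
Answer: row 3 of A^⊗5 = [-∞, -11, -13, -4]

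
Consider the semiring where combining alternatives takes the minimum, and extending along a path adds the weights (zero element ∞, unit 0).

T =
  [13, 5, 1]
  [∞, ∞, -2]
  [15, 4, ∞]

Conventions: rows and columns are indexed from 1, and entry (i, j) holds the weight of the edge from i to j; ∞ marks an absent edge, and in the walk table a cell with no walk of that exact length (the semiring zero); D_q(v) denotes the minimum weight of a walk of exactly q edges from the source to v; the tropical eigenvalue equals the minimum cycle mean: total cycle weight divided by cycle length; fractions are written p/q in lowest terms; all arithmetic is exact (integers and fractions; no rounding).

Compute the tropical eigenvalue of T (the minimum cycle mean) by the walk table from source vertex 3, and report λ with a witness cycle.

q=0: [∞, ∞, 0]
q=1: [15, 4, ∞]
q=2: [28, 20, 2]
q=3: [17, 6, 18]
Optimal cycle mean attained by: cycle 2->3->2, total (-2) + 4, length 2.
Answer: λ = 1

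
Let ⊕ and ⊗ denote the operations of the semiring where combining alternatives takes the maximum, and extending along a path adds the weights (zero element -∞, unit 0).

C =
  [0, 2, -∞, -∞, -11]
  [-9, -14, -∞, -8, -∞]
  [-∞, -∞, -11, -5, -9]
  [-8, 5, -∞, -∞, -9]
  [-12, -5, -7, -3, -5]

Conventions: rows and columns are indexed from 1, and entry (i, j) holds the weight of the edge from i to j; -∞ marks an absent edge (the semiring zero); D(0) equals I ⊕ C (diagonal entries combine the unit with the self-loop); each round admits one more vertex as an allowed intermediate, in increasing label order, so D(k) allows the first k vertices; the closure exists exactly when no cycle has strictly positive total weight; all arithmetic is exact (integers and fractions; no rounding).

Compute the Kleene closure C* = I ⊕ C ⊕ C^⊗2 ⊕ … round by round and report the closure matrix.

D(0):
  [0, 2, -∞, -∞, -11]
  [-9, 0, -∞, -8, -∞]
  [-∞, -∞, 0, -5, -9]
  [-8, 5, -∞, 0, -9]
  [-12, -5, -7, -3, 0]
D(1):
  [0, 2, -∞, -∞, -11]
  [-9, 0, -∞, -8, -20]
  [-∞, -∞, 0, -5, -9]
  [-8, 5, -∞, 0, -9]
  [-12, -5, -7, -3, 0]
D(2):
  [0, 2, -∞, -6, -11]
  [-9, 0, -∞, -8, -20]
  [-∞, -∞, 0, -5, -9]
  [-4, 5, -∞, 0, -9]
  [-12, -5, -7, -3, 0]
D(3):
  [0, 2, -∞, -6, -11]
  [-9, 0, -∞, -8, -20]
  [-∞, -∞, 0, -5, -9]
  [-4, 5, -∞, 0, -9]
  [-12, -5, -7, -3, 0]
D(4):
  [0, 2, -∞, -6, -11]
  [-9, 0, -∞, -8, -17]
  [-9, 0, 0, -5, -9]
  [-4, 5, -∞, 0, -9]
  [-7, 2, -7, -3, 0]
D(5):
  [0, 2, -18, -6, -11]
  [-9, 0, -24, -8, -17]
  [-9, 0, 0, -5, -9]
  [-4, 5, -16, 0, -9]
  [-7, 2, -7, -3, 0]
Answer: C* = [[0, 2, -18, -6, -11], [-9, 0, -24, -8, -17], [-9, 0, 0, -5, -9], [-4, 5, -16, 0, -9], [-7, 2, -7, -3, 0]]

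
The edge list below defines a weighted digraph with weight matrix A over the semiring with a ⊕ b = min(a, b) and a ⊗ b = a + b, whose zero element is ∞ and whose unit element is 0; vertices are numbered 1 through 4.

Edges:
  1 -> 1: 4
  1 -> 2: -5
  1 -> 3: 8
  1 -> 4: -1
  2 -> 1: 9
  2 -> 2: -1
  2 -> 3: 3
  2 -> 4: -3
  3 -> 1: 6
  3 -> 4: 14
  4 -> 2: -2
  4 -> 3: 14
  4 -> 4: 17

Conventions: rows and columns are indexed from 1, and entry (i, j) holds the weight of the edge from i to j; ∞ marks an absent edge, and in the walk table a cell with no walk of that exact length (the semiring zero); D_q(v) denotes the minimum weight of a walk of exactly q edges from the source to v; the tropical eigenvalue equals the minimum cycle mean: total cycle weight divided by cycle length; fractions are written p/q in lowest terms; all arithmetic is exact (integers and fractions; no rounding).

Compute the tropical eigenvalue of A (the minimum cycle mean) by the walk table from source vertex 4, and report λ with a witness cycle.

q=0: [∞, ∞, ∞, 0]
q=1: [∞, -2, 14, 17]
q=2: [7, -3, 1, -5]
q=3: [6, -7, 0, -6]
q=4: [2, -8, -4, -10]
Optimal cycle mean attained by: cycle 2->4->2, total (-3) + (-2), length 2.
Answer: λ = -5/2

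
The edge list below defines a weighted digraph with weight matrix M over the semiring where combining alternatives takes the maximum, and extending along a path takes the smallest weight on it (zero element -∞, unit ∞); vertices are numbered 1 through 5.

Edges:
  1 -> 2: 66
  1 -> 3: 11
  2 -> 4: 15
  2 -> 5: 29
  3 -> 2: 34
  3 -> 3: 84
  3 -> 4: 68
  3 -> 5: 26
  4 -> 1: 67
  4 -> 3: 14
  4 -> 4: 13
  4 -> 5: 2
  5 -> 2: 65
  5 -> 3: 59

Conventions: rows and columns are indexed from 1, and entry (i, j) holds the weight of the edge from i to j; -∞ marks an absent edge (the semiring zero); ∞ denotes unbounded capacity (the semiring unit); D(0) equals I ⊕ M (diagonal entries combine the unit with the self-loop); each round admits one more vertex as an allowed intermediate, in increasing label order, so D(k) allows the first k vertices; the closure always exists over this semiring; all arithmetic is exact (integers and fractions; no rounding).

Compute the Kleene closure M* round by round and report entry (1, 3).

D(0):
  [∞, 66, 11, -∞, -∞]
  [-∞, ∞, -∞, 15, 29]
  [-∞, 34, ∞, 68, 26]
  [67, -∞, 14, ∞, 2]
  [-∞, 65, 59, -∞, ∞]
D(1):
  [∞, 66, 11, -∞, -∞]
  [-∞, ∞, -∞, 15, 29]
  [-∞, 34, ∞, 68, 26]
  [67, 66, 14, ∞, 2]
  [-∞, 65, 59, -∞, ∞]
D(2):
  [∞, 66, 11, 15, 29]
  [-∞, ∞, -∞, 15, 29]
  [-∞, 34, ∞, 68, 29]
  [67, 66, 14, ∞, 29]
  [-∞, 65, 59, 15, ∞]
D(3):
  [∞, 66, 11, 15, 29]
  [-∞, ∞, -∞, 15, 29]
  [-∞, 34, ∞, 68, 29]
  [67, 66, 14, ∞, 29]
  [-∞, 65, 59, 59, ∞]
D(4):
  [∞, 66, 14, 15, 29]
  [15, ∞, 14, 15, 29]
  [67, 66, ∞, 68, 29]
  [67, 66, 14, ∞, 29]
  [59, 65, 59, 59, ∞]
D(5):
  [∞, 66, 29, 29, 29]
  [29, ∞, 29, 29, 29]
  [67, 66, ∞, 68, 29]
  [67, 66, 29, ∞, 29]
  [59, 65, 59, 59, ∞]
Answer: M*[1][3] = 29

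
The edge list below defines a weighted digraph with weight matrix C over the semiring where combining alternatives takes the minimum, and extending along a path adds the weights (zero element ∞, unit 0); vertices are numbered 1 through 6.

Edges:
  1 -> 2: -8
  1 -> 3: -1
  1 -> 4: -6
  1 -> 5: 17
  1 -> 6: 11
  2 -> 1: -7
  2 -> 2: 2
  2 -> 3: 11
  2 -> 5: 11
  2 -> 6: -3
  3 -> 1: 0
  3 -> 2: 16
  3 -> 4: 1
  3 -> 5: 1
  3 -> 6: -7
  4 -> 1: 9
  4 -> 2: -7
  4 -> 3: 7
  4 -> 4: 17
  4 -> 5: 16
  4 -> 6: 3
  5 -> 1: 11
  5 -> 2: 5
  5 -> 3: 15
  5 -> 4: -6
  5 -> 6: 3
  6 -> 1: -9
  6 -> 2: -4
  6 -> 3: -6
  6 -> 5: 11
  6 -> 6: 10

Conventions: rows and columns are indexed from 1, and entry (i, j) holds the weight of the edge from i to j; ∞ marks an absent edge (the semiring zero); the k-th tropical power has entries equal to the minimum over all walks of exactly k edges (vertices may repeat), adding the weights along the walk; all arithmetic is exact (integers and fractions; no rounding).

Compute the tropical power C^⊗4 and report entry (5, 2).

C^⊗2:
  [-15, -13, 1, 0, 0, -11]
  [-12, -15, -9, -13, 8, -1]
  [-16, -11, -13, -6, 4, 3]
  [-14, -5, -3, 3, 4, -10]
  [-6, -13, -3, 5, 10, -3]
  [-11, -17, -10, -15, -5, -13]
C^⊗3:
  [-20, -23, -17, -21, -2, -16]
  [-22, -20, -13, -18, -8, -18]
  [-18, -24, -17, -22, -12, -20]
  [-19, -22, -16, -20, -2, -10]
  [-20, -14, -9, -12, -2, -16]
  [-24, -22, -19, -17, -9, -20]
C^⊗4:
  [-30, -28, -22, -26, -16, -26]
  [-27, -30, -24, -28, -12, -23]
  [-31, -29, -26, -24, -16, -27]
  [-29, -27, -20, -25, -15, -25]
  [-25, -28, -22, -26, -8, -17]
  [-29, -32, -26, -30, -18, -26]
Key observation: the optimum is the walk 5->4->2->1->2, with weight (-6) + (-7) + (-7) + (-8) = -28.
Optimal value attained by: walk 5->4->2->1->2.
Answer: (C^⊗4)[5][2] = -28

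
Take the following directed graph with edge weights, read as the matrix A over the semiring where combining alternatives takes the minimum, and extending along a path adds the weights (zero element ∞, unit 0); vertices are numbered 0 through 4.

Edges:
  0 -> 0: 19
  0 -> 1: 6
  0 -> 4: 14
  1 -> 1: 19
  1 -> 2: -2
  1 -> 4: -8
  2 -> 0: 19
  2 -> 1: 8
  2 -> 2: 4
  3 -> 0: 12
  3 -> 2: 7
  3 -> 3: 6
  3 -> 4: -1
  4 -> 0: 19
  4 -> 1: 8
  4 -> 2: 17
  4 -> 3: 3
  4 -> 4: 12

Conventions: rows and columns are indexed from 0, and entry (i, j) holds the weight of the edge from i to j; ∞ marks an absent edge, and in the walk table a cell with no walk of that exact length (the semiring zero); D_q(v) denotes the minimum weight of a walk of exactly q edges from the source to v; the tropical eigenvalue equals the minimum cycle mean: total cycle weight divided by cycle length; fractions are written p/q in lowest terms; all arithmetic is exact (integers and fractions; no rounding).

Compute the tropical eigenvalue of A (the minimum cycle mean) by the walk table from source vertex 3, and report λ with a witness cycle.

q=0: [∞, ∞, ∞, 0, ∞]
q=1: [12, ∞, 7, 6, -1]
q=2: [18, 7, 11, 2, 5]
q=3: [14, 13, 5, 8, -1]
q=4: [18, 7, 9, 2, 5]
q=5: [14, 13, 5, 8, -1]
Optimal cycle mean attained by: cycle 1->4->1, total (-8) + 8, length 2.
Answer: λ = 0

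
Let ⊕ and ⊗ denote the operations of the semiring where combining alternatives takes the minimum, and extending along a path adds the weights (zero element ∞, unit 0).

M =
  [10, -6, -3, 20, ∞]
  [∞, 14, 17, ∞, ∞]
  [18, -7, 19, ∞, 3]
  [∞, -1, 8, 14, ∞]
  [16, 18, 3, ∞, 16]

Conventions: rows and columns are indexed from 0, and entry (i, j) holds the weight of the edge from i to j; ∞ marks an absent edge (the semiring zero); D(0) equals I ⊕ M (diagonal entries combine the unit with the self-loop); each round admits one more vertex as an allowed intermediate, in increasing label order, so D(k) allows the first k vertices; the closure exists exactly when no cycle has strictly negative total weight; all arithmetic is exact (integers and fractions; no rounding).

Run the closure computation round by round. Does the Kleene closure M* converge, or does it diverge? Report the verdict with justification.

D(0):
  [0, -6, -3, 20, ∞]
  [∞, 0, 17, ∞, ∞]
  [18, -7, 0, ∞, 3]
  [∞, -1, 8, 0, ∞]
  [16, 18, 3, ∞, 0]
D(1):
  [0, -6, -3, 20, ∞]
  [∞, 0, 17, ∞, ∞]
  [18, -7, 0, 38, 3]
  [∞, -1, 8, 0, ∞]
  [16, 10, 3, 36, 0]
D(2):
  [0, -6, -3, 20, ∞]
  [∞, 0, 17, ∞, ∞]
  [18, -7, 0, 38, 3]
  [∞, -1, 8, 0, ∞]
  [16, 10, 3, 36, 0]
D(3):
  [0, -10, -3, 20, 0]
  [35, 0, 17, 55, 20]
  [18, -7, 0, 38, 3]
  [26, -1, 8, 0, 11]
  [16, -4, 3, 36, 0]
D(4):
  [0, -10, -3, 20, 0]
  [35, 0, 17, 55, 20]
  [18, -7, 0, 38, 3]
  [26, -1, 8, 0, 11]
  [16, -4, 3, 36, 0]
D(5):
  [0, -10, -3, 20, 0]
  [35, 0, 17, 55, 20]
  [18, -7, 0, 38, 3]
  [26, -1, 8, 0, 11]
  [16, -4, 3, 36, 0]
Key observation: every diagonal entry stays at the unit through all rounds, so no improving cycle exists.
Answer: CONVERGES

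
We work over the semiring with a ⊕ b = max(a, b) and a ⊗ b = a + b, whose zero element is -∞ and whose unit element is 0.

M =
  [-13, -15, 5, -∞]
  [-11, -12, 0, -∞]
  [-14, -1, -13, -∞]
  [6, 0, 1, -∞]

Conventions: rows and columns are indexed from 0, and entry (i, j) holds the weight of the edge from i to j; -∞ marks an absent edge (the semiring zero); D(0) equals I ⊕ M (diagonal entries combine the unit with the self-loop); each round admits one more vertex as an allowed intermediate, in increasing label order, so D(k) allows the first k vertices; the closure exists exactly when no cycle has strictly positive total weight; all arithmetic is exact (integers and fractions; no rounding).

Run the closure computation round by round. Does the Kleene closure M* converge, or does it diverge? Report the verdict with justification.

D(0):
  [0, -15, 5, -∞]
  [-11, 0, 0, -∞]
  [-14, -1, 0, -∞]
  [6, 0, 1, 0]
D(1):
  [0, -15, 5, -∞]
  [-11, 0, 0, -∞]
  [-14, -1, 0, -∞]
  [6, 0, 11, 0]
D(2):
  [0, -15, 5, -∞]
  [-11, 0, 0, -∞]
  [-12, -1, 0, -∞]
  [6, 0, 11, 0]
D(3):
  [0, 4, 5, -∞]
  [-11, 0, 0, -∞]
  [-12, -1, 0, -∞]
  [6, 10, 11, 0]
D(4):
  [0, 4, 5, -∞]
  [-11, 0, 0, -∞]
  [-12, -1, 0, -∞]
  [6, 10, 11, 0]
Key observation: every diagonal entry stays at the unit through all rounds, so no improving cycle exists.
Answer: CONVERGES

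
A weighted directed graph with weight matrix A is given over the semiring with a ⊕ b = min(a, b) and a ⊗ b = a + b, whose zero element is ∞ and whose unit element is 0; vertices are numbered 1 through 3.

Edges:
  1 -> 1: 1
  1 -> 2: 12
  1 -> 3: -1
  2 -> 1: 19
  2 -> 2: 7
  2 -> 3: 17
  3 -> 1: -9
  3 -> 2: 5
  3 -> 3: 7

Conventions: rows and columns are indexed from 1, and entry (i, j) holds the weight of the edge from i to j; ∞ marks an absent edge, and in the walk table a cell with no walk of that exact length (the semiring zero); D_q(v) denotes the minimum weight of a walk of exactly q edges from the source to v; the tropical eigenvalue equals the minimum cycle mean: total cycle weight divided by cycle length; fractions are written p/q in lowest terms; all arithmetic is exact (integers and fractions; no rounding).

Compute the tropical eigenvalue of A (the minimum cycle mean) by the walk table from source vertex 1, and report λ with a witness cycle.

q=0: [0, ∞, ∞]
q=1: [1, 12, -1]
q=2: [-10, 4, 0]
q=3: [-9, 2, -11]
Optimal cycle mean attained by: cycle 1->3->1, total (-1) + (-9), length 2.
Answer: λ = -5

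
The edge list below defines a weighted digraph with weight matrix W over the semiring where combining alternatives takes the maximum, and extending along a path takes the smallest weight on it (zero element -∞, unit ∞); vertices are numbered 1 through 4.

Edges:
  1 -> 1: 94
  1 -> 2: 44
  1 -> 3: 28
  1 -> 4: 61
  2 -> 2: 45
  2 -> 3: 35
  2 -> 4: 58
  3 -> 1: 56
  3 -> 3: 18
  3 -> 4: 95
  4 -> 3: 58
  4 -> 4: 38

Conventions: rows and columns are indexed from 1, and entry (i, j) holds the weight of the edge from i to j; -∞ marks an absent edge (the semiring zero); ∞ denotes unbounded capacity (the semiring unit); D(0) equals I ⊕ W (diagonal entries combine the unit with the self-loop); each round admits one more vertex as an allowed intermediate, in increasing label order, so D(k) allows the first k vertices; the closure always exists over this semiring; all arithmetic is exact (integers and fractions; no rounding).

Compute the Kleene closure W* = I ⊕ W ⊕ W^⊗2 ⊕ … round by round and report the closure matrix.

D(0):
  [∞, 44, 28, 61]
  [-∞, ∞, 35, 58]
  [56, -∞, ∞, 95]
  [-∞, -∞, 58, ∞]
D(1):
  [∞, 44, 28, 61]
  [-∞, ∞, 35, 58]
  [56, 44, ∞, 95]
  [-∞, -∞, 58, ∞]
D(2):
  [∞, 44, 35, 61]
  [-∞, ∞, 35, 58]
  [56, 44, ∞, 95]
  [-∞, -∞, 58, ∞]
D(3):
  [∞, 44, 35, 61]
  [35, ∞, 35, 58]
  [56, 44, ∞, 95]
  [56, 44, 58, ∞]
D(4):
  [∞, 44, 58, 61]
  [56, ∞, 58, 58]
  [56, 44, ∞, 95]
  [56, 44, 58, ∞]
Answer: W* = [[∞, 44, 58, 61], [56, ∞, 58, 58], [56, 44, ∞, 95], [56, 44, 58, ∞]]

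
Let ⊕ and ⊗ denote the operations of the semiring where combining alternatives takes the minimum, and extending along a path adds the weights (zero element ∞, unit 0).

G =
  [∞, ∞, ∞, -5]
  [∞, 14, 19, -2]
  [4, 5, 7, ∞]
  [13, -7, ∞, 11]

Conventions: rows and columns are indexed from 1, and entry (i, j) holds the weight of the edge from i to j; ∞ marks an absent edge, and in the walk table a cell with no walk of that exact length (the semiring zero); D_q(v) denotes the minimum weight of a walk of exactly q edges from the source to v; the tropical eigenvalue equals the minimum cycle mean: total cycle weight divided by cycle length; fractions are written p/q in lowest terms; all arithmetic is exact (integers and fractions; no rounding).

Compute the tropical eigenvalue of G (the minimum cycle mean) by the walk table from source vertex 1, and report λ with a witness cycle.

q=0: [0, ∞, ∞, ∞]
q=1: [∞, ∞, ∞, -5]
q=2: [8, -12, ∞, 6]
q=3: [19, -1, 7, -14]
q=4: [-1, -21, 14, -3]
Optimal cycle mean attained by: cycle 2->4->2, total (-2) + (-7), length 2.
Answer: λ = -9/2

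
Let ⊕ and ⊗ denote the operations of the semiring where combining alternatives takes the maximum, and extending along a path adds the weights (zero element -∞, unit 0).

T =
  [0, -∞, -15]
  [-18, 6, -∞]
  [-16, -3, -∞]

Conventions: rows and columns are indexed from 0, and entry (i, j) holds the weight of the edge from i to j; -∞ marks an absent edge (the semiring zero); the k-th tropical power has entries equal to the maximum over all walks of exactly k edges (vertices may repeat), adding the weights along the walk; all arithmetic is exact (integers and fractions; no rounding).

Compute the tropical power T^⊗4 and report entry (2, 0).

T^⊗2:
  [0, -18, -15]
  [-12, 12, -33]
  [-16, 3, -31]
T^⊗3:
  [0, -12, -15]
  [-6, 18, -27]
  [-15, 9, -31]
T^⊗4:
  [0, -6, -15]
  [0, 24, -21]
  [-9, 15, -30]
Key observation: the optimum is the walk 2->1->1->1->0, with weight (-3) + 6 + 6 + (-18) = -9.
Optimal value attained by: walk 2->1->1->1->0.
Answer: (T^⊗4)[2][0] = -9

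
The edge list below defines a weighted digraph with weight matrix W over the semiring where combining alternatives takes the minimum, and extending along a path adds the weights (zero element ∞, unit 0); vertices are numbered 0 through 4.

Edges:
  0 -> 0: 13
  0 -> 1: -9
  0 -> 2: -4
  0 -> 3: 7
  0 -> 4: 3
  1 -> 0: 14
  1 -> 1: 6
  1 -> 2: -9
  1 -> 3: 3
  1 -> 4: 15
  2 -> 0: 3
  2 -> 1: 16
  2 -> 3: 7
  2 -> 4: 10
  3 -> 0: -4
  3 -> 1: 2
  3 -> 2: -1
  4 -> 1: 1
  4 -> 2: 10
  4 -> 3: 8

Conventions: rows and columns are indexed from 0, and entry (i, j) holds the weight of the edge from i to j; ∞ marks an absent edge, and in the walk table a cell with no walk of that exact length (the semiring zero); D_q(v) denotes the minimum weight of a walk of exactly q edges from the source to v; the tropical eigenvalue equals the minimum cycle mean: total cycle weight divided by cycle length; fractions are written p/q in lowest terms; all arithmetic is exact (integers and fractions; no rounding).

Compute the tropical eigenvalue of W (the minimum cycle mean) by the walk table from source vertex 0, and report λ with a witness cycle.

q=0: [0, ∞, ∞, ∞, ∞]
q=1: [13, -9, -4, 7, 3]
q=2: [-1, -3, -18, -6, 6]
q=3: [-15, -10, -12, -11, -8]
q=4: [-15, -24, -19, -8, -12]
q=5: [-16, -24, -33, -21, -12]
Optimal cycle mean attained by: cycle 0->1->2->0, total (-9) + (-9) + 3, length 3.
Answer: λ = -5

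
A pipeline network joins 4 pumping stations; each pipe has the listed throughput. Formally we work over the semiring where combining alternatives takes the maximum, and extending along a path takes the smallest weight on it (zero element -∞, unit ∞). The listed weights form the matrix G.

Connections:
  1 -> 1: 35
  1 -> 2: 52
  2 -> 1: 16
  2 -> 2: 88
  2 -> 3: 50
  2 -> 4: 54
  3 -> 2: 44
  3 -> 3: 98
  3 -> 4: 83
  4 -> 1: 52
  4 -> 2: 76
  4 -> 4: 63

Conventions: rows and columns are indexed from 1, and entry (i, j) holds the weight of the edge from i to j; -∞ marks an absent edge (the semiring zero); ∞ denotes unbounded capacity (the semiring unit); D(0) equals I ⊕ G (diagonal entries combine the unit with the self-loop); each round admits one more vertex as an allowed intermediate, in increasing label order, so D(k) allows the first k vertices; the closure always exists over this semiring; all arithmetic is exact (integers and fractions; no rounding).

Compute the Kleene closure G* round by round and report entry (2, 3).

D(0):
  [∞, 52, -∞, -∞]
  [16, ∞, 50, 54]
  [-∞, 44, ∞, 83]
  [52, 76, -∞, ∞]
D(1):
  [∞, 52, -∞, -∞]
  [16, ∞, 50, 54]
  [-∞, 44, ∞, 83]
  [52, 76, -∞, ∞]
D(2):
  [∞, 52, 50, 52]
  [16, ∞, 50, 54]
  [16, 44, ∞, 83]
  [52, 76, 50, ∞]
D(3):
  [∞, 52, 50, 52]
  [16, ∞, 50, 54]
  [16, 44, ∞, 83]
  [52, 76, 50, ∞]
D(4):
  [∞, 52, 50, 52]
  [52, ∞, 50, 54]
  [52, 76, ∞, 83]
  [52, 76, 50, ∞]
Answer: G*[2][3] = 50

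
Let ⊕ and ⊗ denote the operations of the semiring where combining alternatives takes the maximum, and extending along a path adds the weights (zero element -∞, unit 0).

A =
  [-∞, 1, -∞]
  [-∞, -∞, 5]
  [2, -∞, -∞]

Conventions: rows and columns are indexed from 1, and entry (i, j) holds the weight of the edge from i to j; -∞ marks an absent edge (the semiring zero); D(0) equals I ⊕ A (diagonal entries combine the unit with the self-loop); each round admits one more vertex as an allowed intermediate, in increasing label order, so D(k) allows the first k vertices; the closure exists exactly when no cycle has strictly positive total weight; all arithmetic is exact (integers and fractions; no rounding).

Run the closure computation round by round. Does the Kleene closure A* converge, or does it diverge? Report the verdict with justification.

D(0):
  [0, 1, -∞]
  [-∞, 0, 5]
  [2, -∞, 0]
D(1):
  [0, 1, -∞]
  [-∞, 0, 5]
  [2, 3, 0]
Detection: at round 2, diagonal entry (3, 3) turns strictly positive.
Key observation: the cycle 3->1->2->3 has total weight 2 + 1 + 5, which is strictly positive.
Answer: DIVERGES — positive cycle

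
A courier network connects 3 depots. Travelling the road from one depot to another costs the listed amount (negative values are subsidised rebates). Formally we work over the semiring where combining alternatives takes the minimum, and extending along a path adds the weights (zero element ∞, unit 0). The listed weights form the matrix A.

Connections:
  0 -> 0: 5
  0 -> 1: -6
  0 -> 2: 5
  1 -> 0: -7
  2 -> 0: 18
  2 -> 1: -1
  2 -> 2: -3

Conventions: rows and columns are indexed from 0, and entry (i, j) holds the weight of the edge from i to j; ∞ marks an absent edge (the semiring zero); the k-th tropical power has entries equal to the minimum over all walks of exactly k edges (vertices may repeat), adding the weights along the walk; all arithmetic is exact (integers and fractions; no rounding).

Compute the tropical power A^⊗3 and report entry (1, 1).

A^⊗2:
  [-13, -1, 2]
  [-2, -13, -2]
  [-8, -4, -6]
A^⊗3:
  [-8, -19, -8]
  [-20, -8, -5]
  [-11, -14, -9]
Key observation: the optimum is the walk 1->0->0->1, with weight (-7) + 5 + (-6) = -8.
Optimal value attained by: walk 1->0->0->1.
Answer: (A^⊗3)[1][1] = -8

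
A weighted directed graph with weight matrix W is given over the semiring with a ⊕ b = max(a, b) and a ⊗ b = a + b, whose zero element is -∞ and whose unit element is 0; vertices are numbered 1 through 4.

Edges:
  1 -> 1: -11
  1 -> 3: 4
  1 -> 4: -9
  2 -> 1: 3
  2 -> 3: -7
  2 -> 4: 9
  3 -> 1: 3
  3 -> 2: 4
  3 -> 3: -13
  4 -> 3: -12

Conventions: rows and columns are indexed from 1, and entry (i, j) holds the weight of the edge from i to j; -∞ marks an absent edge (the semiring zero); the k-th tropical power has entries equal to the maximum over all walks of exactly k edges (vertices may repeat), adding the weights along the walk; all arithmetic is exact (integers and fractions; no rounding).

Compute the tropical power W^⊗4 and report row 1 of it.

W^⊗2:
  [7, 8, -7, -20]
  [-4, -3, 7, -6]
  [7, -9, 7, 13]
  [-9, -8, -25, -∞]
W^⊗3:
  [11, -3, 11, 17]
  [10, 11, 0, 6]
  [10, 11, 11, 0]
  [-5, -21, -5, 1]
W^⊗4:
  [14, 15, 15, 6]
  [14, 4, 14, 20]
  [14, 15, 14, 20]
  [-2, -1, -1, -12]
Answer: row 1 of W^⊗4 = [14, 15, 15, 6]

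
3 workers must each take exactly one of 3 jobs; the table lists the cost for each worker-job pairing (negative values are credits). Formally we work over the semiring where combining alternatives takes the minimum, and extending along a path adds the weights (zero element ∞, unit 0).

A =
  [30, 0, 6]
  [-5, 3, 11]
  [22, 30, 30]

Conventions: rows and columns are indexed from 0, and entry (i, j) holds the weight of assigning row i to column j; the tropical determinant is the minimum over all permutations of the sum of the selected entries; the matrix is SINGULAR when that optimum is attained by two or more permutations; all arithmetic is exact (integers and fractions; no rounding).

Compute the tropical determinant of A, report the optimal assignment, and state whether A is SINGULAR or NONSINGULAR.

σ = (0, 1, 2): 30 + 3 + 30 = 63
σ = (0, 2, 1): 30 + 11 + 30 = 71
σ = (1, 0, 2): 0 + (-5) + 30 = 25
σ = (1, 2, 0): 0 + 11 + 22 = 33
σ = (2, 0, 1): 6 + (-5) + 30 = 31
σ = (2, 1, 0): 6 + 3 + 22 = 31
Optimal value attained by: σ = (1, 0, 2).
Answer: det⊕(A) = 25; verdict: NONSINGULAR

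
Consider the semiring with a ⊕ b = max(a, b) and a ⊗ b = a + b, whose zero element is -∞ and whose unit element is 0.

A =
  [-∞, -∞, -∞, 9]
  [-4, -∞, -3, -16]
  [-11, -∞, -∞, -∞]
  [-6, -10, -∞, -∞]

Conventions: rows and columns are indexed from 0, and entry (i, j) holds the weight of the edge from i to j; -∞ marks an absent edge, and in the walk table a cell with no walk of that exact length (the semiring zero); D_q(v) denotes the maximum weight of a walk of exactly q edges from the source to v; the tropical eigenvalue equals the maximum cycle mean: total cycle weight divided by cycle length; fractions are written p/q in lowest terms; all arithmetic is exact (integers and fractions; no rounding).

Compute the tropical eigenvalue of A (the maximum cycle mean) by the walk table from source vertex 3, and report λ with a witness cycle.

q=0: [-∞, -∞, -∞, 0]
q=1: [-6, -10, -∞, -∞]
q=2: [-14, -∞, -13, 3]
q=3: [-3, -7, -∞, -5]
q=4: [-11, -15, -10, 6]
Optimal cycle mean attained by: cycle 0->3->0, total 9 + (-6), length 2.
Answer: λ = 3/2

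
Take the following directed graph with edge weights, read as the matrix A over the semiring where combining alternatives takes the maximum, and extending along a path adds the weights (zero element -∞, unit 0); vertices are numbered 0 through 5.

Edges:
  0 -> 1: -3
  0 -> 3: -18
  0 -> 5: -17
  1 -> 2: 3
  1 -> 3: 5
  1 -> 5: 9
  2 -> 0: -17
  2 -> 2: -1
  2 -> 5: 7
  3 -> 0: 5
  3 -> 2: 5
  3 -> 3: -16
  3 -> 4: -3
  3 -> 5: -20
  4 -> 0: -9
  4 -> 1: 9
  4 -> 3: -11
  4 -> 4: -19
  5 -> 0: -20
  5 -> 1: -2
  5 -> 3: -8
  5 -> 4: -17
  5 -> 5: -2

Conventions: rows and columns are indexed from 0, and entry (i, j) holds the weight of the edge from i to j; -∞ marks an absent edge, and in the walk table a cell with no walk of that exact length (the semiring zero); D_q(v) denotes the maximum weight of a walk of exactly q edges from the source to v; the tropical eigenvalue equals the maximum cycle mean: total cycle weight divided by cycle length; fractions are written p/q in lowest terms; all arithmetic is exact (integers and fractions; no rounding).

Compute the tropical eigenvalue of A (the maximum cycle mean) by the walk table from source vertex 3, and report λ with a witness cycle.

q=0: [-∞, -∞, -∞, 0, -∞, -∞]
q=1: [5, -∞, 5, -16, -3, -20]
q=2: [-11, 6, 4, -13, -19, 12]
q=3: [-8, 10, 9, 11, -5, 15]
q=4: [16, 13, 16, 15, 8, 19]
q=5: [20, 17, 20, 18, 12, 23]
q=6: [23, 21, 23, 22, 15, 27]
Optimal cycle mean attained by: cycle 1->3->2->5->1, total 5 + 5 + 7 + (-2), length 4.
Answer: λ = 15/4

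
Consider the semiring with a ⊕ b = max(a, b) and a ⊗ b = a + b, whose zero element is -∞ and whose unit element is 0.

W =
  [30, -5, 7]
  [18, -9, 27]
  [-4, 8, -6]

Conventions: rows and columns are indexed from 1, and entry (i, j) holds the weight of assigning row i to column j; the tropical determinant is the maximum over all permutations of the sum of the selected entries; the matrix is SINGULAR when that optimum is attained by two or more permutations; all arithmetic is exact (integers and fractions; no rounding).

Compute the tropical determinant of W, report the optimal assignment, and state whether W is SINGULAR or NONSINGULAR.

σ = (1, 2, 3): 30 + (-9) + (-6) = 15
σ = (1, 3, 2): 30 + 27 + 8 = 65
σ = (2, 1, 3): (-5) + 18 + (-6) = 7
σ = (2, 3, 1): (-5) + 27 + (-4) = 18
σ = (3, 1, 2): 7 + 18 + 8 = 33
σ = (3, 2, 1): 7 + (-9) + (-4) = -6
Optimal value attained by: σ = (1, 3, 2).
Answer: det⊕(W) = 65; verdict: NONSINGULAR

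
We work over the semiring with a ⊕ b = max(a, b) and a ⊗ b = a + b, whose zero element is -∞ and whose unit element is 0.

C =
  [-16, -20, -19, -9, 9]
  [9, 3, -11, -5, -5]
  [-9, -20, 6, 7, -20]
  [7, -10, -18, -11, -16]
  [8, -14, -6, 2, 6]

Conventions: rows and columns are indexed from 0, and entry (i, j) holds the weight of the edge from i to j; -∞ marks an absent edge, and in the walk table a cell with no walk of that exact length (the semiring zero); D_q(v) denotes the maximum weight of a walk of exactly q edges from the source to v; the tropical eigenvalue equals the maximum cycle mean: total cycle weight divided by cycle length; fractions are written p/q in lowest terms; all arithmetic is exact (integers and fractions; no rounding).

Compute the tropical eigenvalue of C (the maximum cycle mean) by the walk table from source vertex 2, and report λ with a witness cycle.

q=0: [-∞, -∞, 0, -∞, -∞]
q=1: [-9, -20, 6, 7, -20]
q=2: [14, -3, 12, 13, 0]
q=3: [20, 3, 18, 19, 23]
q=4: [31, 9, 24, 25, 29]
q=5: [37, 15, 30, 31, 40]
Optimal cycle mean attained by: cycle 0->4->0, total 9 + 8, length 2.
Answer: λ = 17/2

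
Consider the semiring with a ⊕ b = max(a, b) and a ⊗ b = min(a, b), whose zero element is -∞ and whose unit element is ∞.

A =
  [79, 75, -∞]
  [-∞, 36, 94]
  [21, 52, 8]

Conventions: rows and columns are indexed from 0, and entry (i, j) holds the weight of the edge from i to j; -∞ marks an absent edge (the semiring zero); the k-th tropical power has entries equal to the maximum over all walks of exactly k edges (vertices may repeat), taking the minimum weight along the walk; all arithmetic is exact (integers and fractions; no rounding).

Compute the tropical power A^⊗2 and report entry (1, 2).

A^⊗2:
  [79, 75, 75]
  [21, 52, 36]
  [21, 36, 52]
Key observation: the optimum is the walk 1->1->2, with weight 36 min 94 = 36.
Optimal value attained by: walk 1->1->2.
Answer: (A^⊗2)[1][2] = 36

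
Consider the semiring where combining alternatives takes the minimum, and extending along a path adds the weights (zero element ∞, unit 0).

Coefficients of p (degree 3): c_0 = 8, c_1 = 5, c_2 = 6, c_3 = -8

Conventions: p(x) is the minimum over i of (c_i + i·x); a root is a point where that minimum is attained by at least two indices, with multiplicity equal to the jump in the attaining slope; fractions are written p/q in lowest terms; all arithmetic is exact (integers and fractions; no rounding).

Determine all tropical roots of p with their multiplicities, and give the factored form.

hull edge (i=0, c=8) to (i=3, c=-8): slope -16/3, span 3
Factored form: p(x) = -8 ⊗ (x ⊕ 16/3) ⊗ (x ⊕ 16/3) ⊗ (x ⊕ 16/3)
Answer: roots = 16/3 (mult 3)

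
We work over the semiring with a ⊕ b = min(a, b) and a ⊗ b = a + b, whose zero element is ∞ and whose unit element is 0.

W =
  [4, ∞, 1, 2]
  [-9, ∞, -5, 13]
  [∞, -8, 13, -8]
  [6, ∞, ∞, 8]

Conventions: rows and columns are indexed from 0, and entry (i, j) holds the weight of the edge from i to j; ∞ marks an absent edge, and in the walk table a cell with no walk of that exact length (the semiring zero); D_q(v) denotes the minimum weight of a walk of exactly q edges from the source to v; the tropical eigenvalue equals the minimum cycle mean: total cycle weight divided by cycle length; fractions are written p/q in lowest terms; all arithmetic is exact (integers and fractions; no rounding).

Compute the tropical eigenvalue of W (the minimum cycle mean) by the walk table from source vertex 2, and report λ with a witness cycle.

q=0: [∞, ∞, 0, ∞]
q=1: [∞, -8, 13, -8]
q=2: [-17, 5, -13, 0]
q=3: [-13, -21, -16, -21]
q=4: [-30, -24, -26, -24]
Optimal cycle mean attained by: cycle 1->2->1, total (-5) + (-8), length 2.
Answer: λ = -13/2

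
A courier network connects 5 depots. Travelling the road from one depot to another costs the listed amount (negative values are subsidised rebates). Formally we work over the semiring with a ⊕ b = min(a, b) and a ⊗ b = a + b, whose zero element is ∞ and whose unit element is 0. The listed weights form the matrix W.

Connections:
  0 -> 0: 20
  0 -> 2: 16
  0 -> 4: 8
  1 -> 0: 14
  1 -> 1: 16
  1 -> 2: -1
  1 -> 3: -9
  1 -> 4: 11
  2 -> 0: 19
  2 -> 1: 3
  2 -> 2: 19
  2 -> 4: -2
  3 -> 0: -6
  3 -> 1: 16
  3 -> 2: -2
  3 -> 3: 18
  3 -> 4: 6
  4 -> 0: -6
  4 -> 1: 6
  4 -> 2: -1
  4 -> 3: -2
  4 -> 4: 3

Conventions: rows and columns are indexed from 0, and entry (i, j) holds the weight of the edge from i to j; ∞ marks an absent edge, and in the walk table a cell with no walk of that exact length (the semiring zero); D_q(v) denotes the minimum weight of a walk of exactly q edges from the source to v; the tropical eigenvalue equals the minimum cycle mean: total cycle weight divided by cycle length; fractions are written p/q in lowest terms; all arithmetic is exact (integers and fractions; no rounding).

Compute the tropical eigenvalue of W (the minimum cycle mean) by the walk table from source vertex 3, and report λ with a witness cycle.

q=0: [∞, ∞, ∞, 0, ∞]
q=1: [-6, 16, -2, 18, 6]
q=2: [0, 1, 5, 4, -4]
q=3: [-10, 2, -5, -8, -1]
q=4: [-14, -2, -10, -7, -7]
q=5: [-13, -7, -9, -11, -12]
Optimal cycle mean attained by: cycle 1->3->2->1, total (-9) + (-2) + 3, length 3.
Answer: λ = -8/3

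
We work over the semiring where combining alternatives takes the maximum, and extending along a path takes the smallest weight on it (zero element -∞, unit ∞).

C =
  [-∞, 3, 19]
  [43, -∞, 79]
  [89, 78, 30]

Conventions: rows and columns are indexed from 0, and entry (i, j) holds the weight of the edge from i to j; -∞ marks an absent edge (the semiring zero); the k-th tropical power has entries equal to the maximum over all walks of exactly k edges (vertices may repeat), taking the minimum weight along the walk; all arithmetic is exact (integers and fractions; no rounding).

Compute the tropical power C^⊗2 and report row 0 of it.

C^⊗2:
  [19, 19, 19]
  [79, 78, 30]
  [43, 30, 78]
Answer: row 0 of C^⊗2 = [19, 19, 19]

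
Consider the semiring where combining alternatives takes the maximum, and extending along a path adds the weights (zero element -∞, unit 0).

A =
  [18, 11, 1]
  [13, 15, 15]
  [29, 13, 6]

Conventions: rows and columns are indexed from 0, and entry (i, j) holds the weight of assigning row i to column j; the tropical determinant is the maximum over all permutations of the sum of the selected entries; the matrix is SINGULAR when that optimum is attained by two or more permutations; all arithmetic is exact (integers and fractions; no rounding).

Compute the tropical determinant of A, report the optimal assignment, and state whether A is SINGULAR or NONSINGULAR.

σ = (0, 1, 2): 18 + 15 + 6 = 39
σ = (0, 2, 1): 18 + 15 + 13 = 46
σ = (1, 0, 2): 11 + 13 + 6 = 30
σ = (1, 2, 0): 11 + 15 + 29 = 55
σ = (2, 0, 1): 1 + 13 + 13 = 27
σ = (2, 1, 0): 1 + 15 + 29 = 45
Optimal value attained by: σ = (1, 2, 0).
Answer: det⊕(A) = 55; verdict: NONSINGULAR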